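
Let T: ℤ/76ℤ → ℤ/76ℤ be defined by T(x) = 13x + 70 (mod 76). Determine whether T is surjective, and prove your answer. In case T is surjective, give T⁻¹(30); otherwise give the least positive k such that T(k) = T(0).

Since gcd(13, 76) = 1, 13 is invertible modulo 76. Euclid's algorithm: 76 = 5·13 + 11, 13 = 1·11 + 2, 11 = 5·2 + 1; back-substituting gives 1 = 41·13 − 7·76, so 13⁻¹ ≡ 41 (mod 76).
For any y ∈ ℤ/76ℤ, x = 41(y − 70) mod 76 satisfies T(x) = 13·41(y − 70) + 70 ≡ y (since 13·41 ≡ 1 mod 76). So every y has a preimage.
Therefore T is surjective.
Since T is surjective, we compute T⁻¹(30): solve 13x + 70 ≡ 30 (mod 76), i.e. 13x ≡ 36 (mod 76).
Multiplying by 13⁻¹ = 41 gives x ≡ 41·36 = 1476 = 19·76 + 32 ≡ 32 (mod 76).
Check: T(32) = 13·32 + 70 = 486 = 6·76 + 30 ≡ 30 (mod 76).

32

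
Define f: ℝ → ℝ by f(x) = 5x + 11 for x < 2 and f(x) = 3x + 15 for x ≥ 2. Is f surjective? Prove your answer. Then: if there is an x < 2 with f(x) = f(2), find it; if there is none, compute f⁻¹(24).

Both pieces are strictly increasing (slopes 5 and 3), so each is injective on its own interval.
The left piece maps (−∞, 2) onto (−∞, 21); the right piece maps [2, ∞) onto [21, ∞).
These images together cover ℝ, so f is surjective.
Because the two images are disjoint, no x < 2 has f(x) = f(2), so we compute f⁻¹(24): 24 lies in [21, ∞), so solve 3x + 15 = 24: x = (24 − 15)/3 = 3.

3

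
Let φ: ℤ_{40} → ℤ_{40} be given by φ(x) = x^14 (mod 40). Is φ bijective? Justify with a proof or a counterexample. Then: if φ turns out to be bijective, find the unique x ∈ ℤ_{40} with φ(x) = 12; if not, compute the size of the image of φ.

φ(4): Repeated squaring mod 40: 4^1 ≡ 4, 4^2 ≡ 4² = 16, 4^4 ≡ 16² = 256 ≡ 16, 4^8 ≡ 16² = 256 ≡ 16. Since 14 = 8 + 4 + 2, 4^14 ≡ 16·16·16: 16·16 = 256 ≡ 16, then 16·16 = 256 ≡ 16. So 4^14 ≡ 16 (mod 40).
φ(6): Repeated squaring mod 40: 6^1 ≡ 6, 6^2 ≡ 6² = 36, 6^4 ≡ 36² = 1296 ≡ 16, 6^8 ≡ 16² = 256 ≡ 16. Since 14 = 8 + 4 + 2, 6^14 ≡ 16·16·36: 16·16 = 256 ≡ 16, then 16·36 = 576 ≡ 16. So 6^14 ≡ 16 (mod 40).
So φ(4) = φ(6) = 16 while 4 ≠ 6, hence φ is not injective, hence not bijective.
Since φ is not bijective, we determine |image(φ)|. Computing x^14 mod 40 for each x (by repeated squaring, reducing mod 40 at every step), the values φ(0), φ(1), …, φ(39) are: 0, 1, 24, 9, 16, 25, 16, 9, 24, 1, 0, 1, 24, 9, 16, 25, 16, 9, 24, 1, 0, 1, 24, 9, 16, 25, 16, 9, 24, 1, 0, 1, 24, 9, 16, 25, 16, 9, 24, 1.
The distinct values are {0, 1, 9, 16, 24, 25}; there are 6 of them.

6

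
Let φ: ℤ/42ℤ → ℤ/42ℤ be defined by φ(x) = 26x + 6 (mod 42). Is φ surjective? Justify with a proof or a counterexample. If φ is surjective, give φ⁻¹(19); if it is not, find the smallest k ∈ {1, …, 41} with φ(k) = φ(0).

21

Recall: surjectivity means every element of the codomain has a preimage under φ.
Since gcd(26, 42) = 2, we have 26x ≡ 0 (mod 2) for all x, so φ(x) ≡ 0 (mod 2).
But 1 ≢ 0 (mod 2), so 1 ∈ ℤ/42ℤ has no preimage. Thus φ is not surjective.
Since φ is not surjective, we find the least positive k with φ(k) = φ(0): this means 26k ≡ 0 (mod 42), i.e. 42 ∣ 26k. Since gcd(26, 42) = 2, dividing through by 2 this holds exactly when 21 ∣ 13k, and as gcd(13, 21) = 1, exactly when 21 ∣ k.
The smallest positive such k is 21.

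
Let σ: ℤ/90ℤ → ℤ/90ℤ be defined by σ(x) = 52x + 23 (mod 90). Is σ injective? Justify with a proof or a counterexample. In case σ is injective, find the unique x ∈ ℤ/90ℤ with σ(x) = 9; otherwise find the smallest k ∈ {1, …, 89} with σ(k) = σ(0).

We have gcd(52, 90) = 2 > 1. Taking x_1 = 0 and x_2 = 45: σ(0) = 23 and σ(45) = 52·45 + 23 = 2363 ≡ 23 (mod 90).
So σ(0) = σ(45) while 0 ≠ 45, hence σ is not injective.
Since σ is not injective, we find the least positive k with σ(k) = σ(0): this means 52k ≡ 0 (mod 90), i.e. 90 ∣ 52k. Since gcd(52, 90) = 2, dividing through by 2 this holds exactly when 45 ∣ 26k, and as gcd(26, 45) = 1, exactly when 45 ∣ k.
The smallest positive such k is 45.

45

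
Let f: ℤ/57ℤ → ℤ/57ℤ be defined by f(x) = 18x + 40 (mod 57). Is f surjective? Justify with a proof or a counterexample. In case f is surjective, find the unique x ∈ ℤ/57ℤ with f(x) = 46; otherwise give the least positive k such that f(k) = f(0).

Since gcd(18, 57) = 3, we have 18x ≡ 0 (mod 3) for all x, so f(x) ≡ 1 (mod 3).
But 0 ≢ 1 (mod 3), so 0 ∈ ℤ/57ℤ has no preimage. Hence f is not surjective.
Since f is not surjective, we find the least positive k with f(k) = f(0): this means 18k ≡ 0 (mod 57), i.e. 57 ∣ 18k. Since gcd(18, 57) = 3, dividing through by 3 this holds exactly when 19 ∣ 6k, and as gcd(6, 19) = 1, exactly when 19 ∣ k.
The smallest positive such k is 19.

19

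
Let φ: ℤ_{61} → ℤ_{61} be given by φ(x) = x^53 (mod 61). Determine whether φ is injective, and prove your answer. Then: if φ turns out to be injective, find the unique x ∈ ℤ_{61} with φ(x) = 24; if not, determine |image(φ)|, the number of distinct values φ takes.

53

Since 61 is prime, the nonzero elements of ℤ_{61} form a cyclic group of order 60.
As gcd(53, 60) = 1, raising to the 53rd power is a bijection on this group: if a^53 ≡ b^53 then (ab^{−1})^53 = 1, and the only element of order dividing gcd(53, 60) = 1 is 1, so a = b.
With φ(0) = 0 this makes φ injective on all of ℤ_{61}, hence bijective (finite equal-size domain and codomain). In particular φ is injective.
Since φ is injective, we find the preimage of 24. The inverse of x ↦ x^53 on (ℤ_{61})^× is x ↦ x^17, because 53·17 = 901 = 15·60 + 1 ≡ 1 (mod 60) and x^{60} = 1 for x ≠ 0 (Fermat). So φ⁻¹(24) = 24^17 mod 61.
Repeated squaring mod 61: 24^1 ≡ 24, 24^2 ≡ 24² = 576 ≡ 27, 24^4 ≡ 27² = 729 ≡ 58, 24^8 ≡ 58² = 3364 ≡ 9, 24^16 ≡ 9² = 81 ≡ 20. Since 17 = 16 + 1, 24^17 ≡ 20·24: 20·24 = 480 ≡ 53. So 24^17 ≡ 53 (mod 61).
Hence φ⁻¹(24) = 53.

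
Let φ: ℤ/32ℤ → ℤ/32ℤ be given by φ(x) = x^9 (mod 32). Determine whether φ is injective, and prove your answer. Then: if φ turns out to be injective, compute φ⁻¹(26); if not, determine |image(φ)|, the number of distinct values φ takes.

φ(0) = 0^9 = 0.
φ(2): Repeated squaring mod 32: 2^1 ≡ 2, 2^2 ≡ 2² = 4, 2^4 ≡ 4² = 16, 2^8 ≡ 16² = 256 ≡ 0. Since 9 = 8 + 1, 2^9 ≡ 0·2: 0·2 = 0. So 2^9 ≡ 0 (mod 32).
So φ(0) = φ(2) = 0 while 0 ≠ 2, therefore φ is not injective.
Since φ is not injective, we determine |image(φ)|. Computing x^9 mod 32 for each x (by repeated squaring, reducing mod 32 at every step), the values φ(0), φ(1), …, φ(31) are: 0, 1, 0, 3, 0, 5, 0, 7, 0, 9, 0, 11, 0, 13, 0, 15, 0, 17, 0, 19, 0, 21, 0, 23, 0, 25, 0, 27, 0, 29, 0, 31.
The distinct values are {0, 1, 3, 5, 7, 9, 11, 13, 15, 17, 19, 21, 23, 25, 27, 29, 31}; there are 17 of them.

17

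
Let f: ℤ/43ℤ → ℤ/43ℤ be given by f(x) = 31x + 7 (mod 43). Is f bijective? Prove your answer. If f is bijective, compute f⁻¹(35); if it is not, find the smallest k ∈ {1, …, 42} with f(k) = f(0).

Recall that f is injective when f(a) = f(b) forces a = b.
If f(a) = f(b), then 31a ≡ 31b (mod 43). Because gcd(31, 43) = 1, we may cancel 31 to get a ≡ b (mod 43).
We now compute 31⁻¹ mod 43 explicitly. Euclid's algorithm: 43 = 1·31 + 12, 31 = 2·12 + 7, 12 = 1·7 + 5, 7 = 1·5 + 2, 5 = 2·2 + 1; back-substituting gives 1 = 25·31 − 18·43, so 31⁻¹ ≡ 25 (mod 43).
For any y ∈ ℤ/43ℤ, x = 25(y − 7) mod 43 satisfies f(x) = 31·25(y − 7) + 7 ≡ y (since 31·25 ≡ 1 mod 43). So every y has a preimage.
Thus f is bijective.
Since f is bijective, we compute f⁻¹(35): solve 31x + 7 ≡ 35 (mod 43), i.e. 31x ≡ 28 (mod 43).
Multiplying by 31⁻¹ = 25 gives x ≡ 25·28 = 700 = 16·43 + 12 ≡ 12 (mod 43).
Check: f(12) = 31·12 + 7 = 379 = 8·43 + 35 ≡ 35 (mod 43).

12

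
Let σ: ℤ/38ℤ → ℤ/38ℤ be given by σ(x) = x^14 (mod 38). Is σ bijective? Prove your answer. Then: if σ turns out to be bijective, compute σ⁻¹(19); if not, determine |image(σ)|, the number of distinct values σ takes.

20

σ(18): Repeated squaring mod 38: 18^1 ≡ 18, 18^2 ≡ 18² = 324 ≡ 20, 18^4 ≡ 20² = 400 ≡ 20, 18^8 ≡ 20² = 400 ≡ 20. Since 14 = 8 + 4 + 2, 18^14 ≡ 20·20·20: 20·20 = 400 ≡ 20, then 20·20 = 400 ≡ 20. So 18^14 ≡ 20 (mod 38).
σ(20): Repeated squaring mod 38: 20^1 ≡ 20, 20^2 ≡ 20² = 400 ≡ 20, 20^4 ≡ 20² = 400 ≡ 20, 20^8 ≡ 20² = 400 ≡ 20. Since 14 = 8 + 4 + 2, 20^14 ≡ 20·20·20: 20·20 = 400 ≡ 20, then 20·20 = 400 ≡ 20. So 20^14 ≡ 20 (mod 38).
So σ(18) = σ(20) = 20 while 18 ≠ 20, thus σ is not injective, hence not bijective.
Since σ is not bijective, we determine |image(σ)|. Computing x^14 mod 38 for each x (by repeated squaring, reducing mod 38 at every step), the values σ(0), σ(1), …, σ(37) are: 0, 1, 6, 23, 36, 9, 24, 11, 26, 35, 16, 7, 30, 5, 28, 17, 4, 25, 20, 19, 20, 25, 4, 17, 28, 5, 30, 7, 16, 35, 26, 11, 24, 9, 36, 23, 6, 1.
The distinct values are {0, 1, 4, 5, 6, 7, 9, 11, 16, 17, 19, 20, 23, 24, 25, 26, 28, 30, 35, 36}; there are 20 of them.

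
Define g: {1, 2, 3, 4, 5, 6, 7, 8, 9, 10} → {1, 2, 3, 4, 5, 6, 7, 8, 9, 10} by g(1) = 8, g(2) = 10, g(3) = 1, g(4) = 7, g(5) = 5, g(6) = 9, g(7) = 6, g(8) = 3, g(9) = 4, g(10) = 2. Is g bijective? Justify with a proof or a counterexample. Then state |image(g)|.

10

The values 8, 10, 1, 7, 5, 9, 6, 3, 4, 2 are a permutation of {1, 2, 3, 4, 5, 6, 7, 8, 9, 10}: each element appears exactly once.
So g is injective and surjective, hence bijective.
The image of g is {1, 2, 3, 4, 5, 6, 7, 8, 9, 10}, which has 10 elements.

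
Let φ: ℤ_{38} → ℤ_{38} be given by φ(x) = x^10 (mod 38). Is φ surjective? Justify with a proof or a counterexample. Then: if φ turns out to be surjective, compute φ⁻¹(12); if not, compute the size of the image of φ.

20

φ(18): Repeated squaring mod 38: 18^1 ≡ 18, 18^2 ≡ 18² = 324 ≡ 20, 18^4 ≡ 20² = 400 ≡ 20, 18^8 ≡ 20² = 400 ≡ 20. Since 10 = 8 + 2, 18^10 ≡ 20·20: 20·20 = 400 ≡ 20. So 18^10 ≡ 20 (mod 38).
φ(20): Repeated squaring mod 38: 20^1 ≡ 20, 20^2 ≡ 20² = 400 ≡ 20, 20^4 ≡ 20² = 400 ≡ 20, 20^8 ≡ 20² = 400 ≡ 20. Since 10 = 8 + 2, 20^10 ≡ 20·20: 20·20 = 400 ≡ 20. So 20^10 ≡ 20 (mod 38).
So φ(18) = φ(20) = 20 while 18 ≠ 20, therefore φ is not injective.
A non-injective map from the 38-element set ℤ_{38} to itself takes at most 37 distinct values, so it cannot be surjective. Thus φ is not surjective.
Since φ is not surjective, we determine |image(φ)|. Computing x^10 mod 38 for each x (by repeated squaring, reducing mod 38 at every step), the values φ(0), φ(1), …, φ(37) are: 0, 1, 36, 35, 4, 5, 6, 7, 30, 9, 28, 11, 26, 25, 24, 23, 16, 17, 20, 19, 20, 17, 16, 23, 24, 25, 26, 11, 28, 9, 30, 7, 6, 5, 4, 35, 36, 1.
The distinct values are {0, 1, 4, 5, 6, 7, 9, 11, 16, 17, 19, 20, 23, 24, 25, 26, 28, 30, 35, 36}; there are 20 of them.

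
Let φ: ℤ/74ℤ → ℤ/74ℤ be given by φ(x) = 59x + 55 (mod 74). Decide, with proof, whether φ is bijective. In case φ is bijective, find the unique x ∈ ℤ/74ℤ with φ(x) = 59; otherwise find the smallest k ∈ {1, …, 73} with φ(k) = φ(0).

54

If φ(s) = φ(t), then 59s ≡ 59t (mod 74). Because gcd(59, 74) = 1, we may cancel 59 to get s ≡ t (mod 74).
We now compute 59⁻¹ mod 74 explicitly. Euclid's algorithm: 74 = 1·59 + 15, 59 = 3·15 + 14, 15 = 1·14 + 1; back-substituting gives 1 = 69·59 − 55·74, so 59⁻¹ ≡ 69 (mod 74).
For any y ∈ ℤ/74ℤ, x = 69(y − 55) mod 74 satisfies φ(x) = 59·69(y − 55) + 55 ≡ y (since 59·69 ≡ 1 mod 74). So every y has a preimage.
Thus φ is bijective.
Since φ is bijective, we compute φ⁻¹(59): solve 59x + 55 ≡ 59 (mod 74), i.e. 59x ≡ 4 (mod 74).
Multiplying by 59⁻¹ = 69 gives x ≡ 69·4 = 276 = 3·74 + 54 ≡ 54 (mod 74).
Check: φ(54) = 59·54 + 55 = 3241 = 43·74 + 59 ≡ 59 (mod 74).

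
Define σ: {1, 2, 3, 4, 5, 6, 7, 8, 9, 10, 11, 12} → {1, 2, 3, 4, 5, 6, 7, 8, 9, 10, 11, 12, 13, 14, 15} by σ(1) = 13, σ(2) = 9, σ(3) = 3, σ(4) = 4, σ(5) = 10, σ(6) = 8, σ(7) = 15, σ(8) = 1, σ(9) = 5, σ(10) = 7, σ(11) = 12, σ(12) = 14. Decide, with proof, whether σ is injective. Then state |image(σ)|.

12

The values σ(1), …, σ(12) are 13, 9, 3, 4, 10, 8, 15, 1, 5, 7, 12, 14 — all distinct.
So σ(s) = σ(t) only when s = t, and σ is injective.
The image of σ is {1, 3, 4, 5, 7, 8, 9, 10, 12, 13, 14, 15}, which has 12 elements.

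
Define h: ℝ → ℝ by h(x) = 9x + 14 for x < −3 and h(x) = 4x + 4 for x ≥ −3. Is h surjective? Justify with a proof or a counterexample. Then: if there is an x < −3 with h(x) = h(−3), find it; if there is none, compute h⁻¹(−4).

Both pieces are strictly increasing (slopes 9 and 4), so each is injective on its own interval.
The left piece maps (−∞, −3) onto (−∞, −13); the right piece maps [−3, ∞) onto [−8, ∞).
The union (−∞, −13) ∪ [−8, ∞) omits the interval between −13 and −8; in particular −13 has no preimage. So h is not surjective.
Because the two images are disjoint, no x < −3 has h(x) = h(−3), so we compute h⁻¹(−4): −4 lies in [−8, ∞), so solve 4x + 4 = −4: x = (−4 − 4)/4 = −2.

-2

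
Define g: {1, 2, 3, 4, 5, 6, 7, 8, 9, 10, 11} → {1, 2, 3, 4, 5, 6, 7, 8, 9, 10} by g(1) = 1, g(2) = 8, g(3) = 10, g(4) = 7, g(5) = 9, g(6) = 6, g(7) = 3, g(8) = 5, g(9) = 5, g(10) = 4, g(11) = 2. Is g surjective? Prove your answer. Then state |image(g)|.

Every element of the codomain has a preimage: 1 = g(1), 2 = g(11), 3 = g(7), 4 = g(10), 5 = g(8), 6 = g(6), 7 = g(4), 8 = g(2), 9 = g(5), 10 = g(3).
Therefore g is surjective.
The image of g is {1, 2, 3, 4, 5, 6, 7, 8, 9, 10}, which has 10 elements.

10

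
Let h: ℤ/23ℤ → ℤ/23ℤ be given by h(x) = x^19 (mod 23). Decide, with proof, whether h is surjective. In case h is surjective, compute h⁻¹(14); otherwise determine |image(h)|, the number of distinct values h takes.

Since 23 is prime, the nonzero elements of ℤ/23ℤ form a cyclic group of order 22.
As gcd(19, 22) = 1, raising to the 19th power is a bijection on this group: if x_1^19 ≡ x_2^19 then (x_1x_2^{−1})^19 = 1, and the only element of order dividing gcd(19, 22) = 1 is 1, so x_1 = x_2.
With h(0) = 0 this makes h injective on all of ℤ/23ℤ, hence bijective (finite equal-size domain and codomain). In particular h is surjective.
Since h is surjective, we find the preimage of 14. The inverse of x ↦ x^19 on (ℤ/23ℤ)^× is x ↦ x^7, because 19·7 = 133 = 6·22 + 1 ≡ 1 (mod 22) and x^{22} = 1 for x ≠ 0 (Fermat). So h⁻¹(14) = 14^7 mod 23.
Repeated squaring mod 23: 14^1 ≡ 14, 14^2 ≡ 14² = 196 ≡ 12, 14^4 ≡ 12² = 144 ≡ 6. Since 7 = 4 + 2 + 1, 14^7 ≡ 6·12·14: 6·12 = 72 ≡ 3, then 3·14 = 42 ≡ 19. So 14^7 ≡ 19 (mod 23).
Hence h⁻¹(14) = 19.

19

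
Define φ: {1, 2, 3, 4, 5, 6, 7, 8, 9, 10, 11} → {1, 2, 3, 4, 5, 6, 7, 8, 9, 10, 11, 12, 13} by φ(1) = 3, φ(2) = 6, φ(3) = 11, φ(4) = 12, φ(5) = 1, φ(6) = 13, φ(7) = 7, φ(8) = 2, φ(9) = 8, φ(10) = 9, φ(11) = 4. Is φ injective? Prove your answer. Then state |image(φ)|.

The values φ(1), …, φ(11) are 3, 6, 11, 12, 1, 13, 7, 2, 8, 9, 4 — all distinct.
So φ(s) = φ(t) only when s = t, and φ is injective.
The image of φ is {1, 2, 3, 4, 6, 7, 8, 9, 11, 12, 13}, which has 11 elements.

11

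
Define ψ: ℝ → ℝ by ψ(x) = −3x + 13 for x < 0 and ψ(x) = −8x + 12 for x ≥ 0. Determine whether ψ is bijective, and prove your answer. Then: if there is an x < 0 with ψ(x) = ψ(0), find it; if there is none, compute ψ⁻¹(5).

7/8

Both pieces are strictly decreasing (slopes −3 and −8), so each is injective on its own interval.
The left piece maps (−∞, 0) onto (13, ∞); the right piece maps [0, ∞) onto (−∞, 12].
The images leave a gap (13 has no preimage), so ψ is not surjective, hence not bijective.
Because the two images are disjoint, no x < 0 has ψ(x) = ψ(0), so we compute ψ⁻¹(5): 5 lies in (−∞, 12], so solve −8x + 12 = 5: x = (5 − 12)/(−8) = 7/8.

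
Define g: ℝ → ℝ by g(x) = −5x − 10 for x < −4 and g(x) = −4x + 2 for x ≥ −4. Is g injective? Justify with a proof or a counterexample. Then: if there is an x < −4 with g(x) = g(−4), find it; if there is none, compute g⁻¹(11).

-28/5

Both pieces are strictly decreasing (slopes −5 and −4), so each is injective on its own interval.
The left piece maps (−∞, −4) onto (10, ∞); the right piece maps [−4, ∞) onto (−∞, 18].
These images overlap. In particular g(−4) = 18 (right piece), and solving −5x − 10 = 18 on the left piece gives x = −28/5 < −4.
So g(−28/5) = g(−4) with −28/5 ≠ −4, and g is not injective. This x = −28/5 is the requested value below −4.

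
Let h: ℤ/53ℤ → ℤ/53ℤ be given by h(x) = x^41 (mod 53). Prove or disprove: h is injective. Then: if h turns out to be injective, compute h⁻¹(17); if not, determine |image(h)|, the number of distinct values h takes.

6

Since 53 is prime, the nonzero elements of ℤ/53ℤ form a cyclic group of order 52.
As gcd(41, 52) = 1, raising to the 41st power is a bijection on this group: if s^41 ≡ t^41 then (st^{−1})^41 = 1, and the only element of order dividing gcd(41, 52) = 1 is 1, so s = t.
With h(0) = 0 this makes h injective on all of ℤ/53ℤ, hence bijective (finite equal-size domain and codomain). In particular h is injective.
Since h is injective, we find the preimage of 17. The inverse of x ↦ x^41 on (ℤ/53ℤ)^× is x ↦ x^33, because 41·33 = 1353 = 26·52 + 1 ≡ 1 (mod 52) and x^{52} = 1 for x ≠ 0 (Fermat). So h⁻¹(17) = 17^33 mod 53.
Repeated squaring mod 53: 17^1 ≡ 17, 17^2 ≡ 17² = 289 ≡ 24, 17^4 ≡ 24² = 576 ≡ 46, 17^8 ≡ 46² = 2116 ≡ 49, 17^16 ≡ 49² = 2401 ≡ 16, 17^32 ≡ 16² = 256 ≡ 44. Since 33 = 32 + 1, 17^33 ≡ 44·17: 44·17 = 748 ≡ 6. So 17^33 ≡ 6 (mod 53).
Hence h⁻¹(17) = 6.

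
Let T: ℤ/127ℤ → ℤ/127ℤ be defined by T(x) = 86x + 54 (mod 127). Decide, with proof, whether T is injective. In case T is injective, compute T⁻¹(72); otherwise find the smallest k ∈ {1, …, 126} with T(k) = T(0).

77

Suppose T(a) = T(b) in ℤ/127ℤ. Then 86a + 54 ≡ 86b + 54 (mod 127), so 86(a − b) ≡ 0 (mod 127).
Since gcd(86, 127) = 1, 86 is invertible modulo 127, therefore a − b ≡ 0 (mod 127), i.e. a = b.
Thus T is injective.
We now compute 86⁻¹ mod 127 explicitly. Euclid's algorithm: 127 = 1·86 + 41, 86 = 2·41 + 4, 41 = 10·4 + 1; back-substituting gives 1 = 96·86 − 65·127, so 86⁻¹ ≡ 96 (mod 127).
Since T is injective, we compute T⁻¹(72): solve 86x + 54 ≡ 72 (mod 127), i.e. 86x ≡ 18 (mod 127).
Multiplying by 86⁻¹ = 96 gives x ≡ 96·18 = 1728 = 13·127 + 77 ≡ 77 (mod 127).
Check: T(77) = 86·77 + 54 = 6676 = 52·127 + 72 ≡ 72 (mod 127).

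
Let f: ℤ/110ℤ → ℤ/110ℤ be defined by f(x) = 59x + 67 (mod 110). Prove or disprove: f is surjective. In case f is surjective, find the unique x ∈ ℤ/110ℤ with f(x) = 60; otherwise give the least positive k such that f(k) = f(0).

67

Recall: f is surjective if every y in the codomain equals f(x) for some x in the domain.
Since gcd(59, 110) = 1, 59 is invertible modulo 110. Euclid's algorithm: 110 = 1·59 + 51, 59 = 1·51 + 8, 51 = 6·8 + 3, 8 = 2·3 + 2, 3 = 1·2 + 1; back-substituting gives 1 = 69·59 − 37·110, so 59⁻¹ ≡ 69 (mod 110).
Then y ↦ 69(y − 67) is a two-sided inverse to f, so every y ∈ ℤ/110ℤ has a preimage.
So f is surjective.
Since f is surjective, we compute f⁻¹(60): solve 59x + 67 ≡ 60 (mod 110), i.e. 59x ≡ 103 (mod 110).
Multiplying by 59⁻¹ = 69 gives x ≡ 69·103 = 7107 = 64·110 + 67 ≡ 67 (mod 110).
Check: f(67) = 59·67 + 67 = 4020 = 36·110 + 60 ≡ 60 (mod 110).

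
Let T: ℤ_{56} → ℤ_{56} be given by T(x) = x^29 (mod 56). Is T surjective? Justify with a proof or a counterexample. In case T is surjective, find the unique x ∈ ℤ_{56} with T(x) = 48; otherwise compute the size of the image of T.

T(0) = 0^29 = 0.
T(14): Repeated squaring mod 56: 14^1 ≡ 14, 14^2 ≡ 14² = 196 ≡ 28, 14^4 ≡ 28² = 784 ≡ 0, 14^8 ≡ 0² = 0, 14^16 ≡ 0² = 0. Since 29 = 16 + 8 + 4 + 1, 14^29 ≡ 0·0·0·14: 0·0 = 0, then 0·0 = 0, then 0·14 = 0. So 14^29 ≡ 0 (mod 56).
So T(0) = T(14) = 0 while 0 ≠ 14, therefore T is not injective.
A non-injective map from the 56-element set ℤ_{56} to itself takes at most 55 distinct values, so it cannot be surjective. So T is not surjective.
Since T is not surjective, we determine |image(T)|. Computing x^29 mod 56 for each x (by repeated squaring, reducing mod 56 at every step), the values T(0), T(1), …, T(55) are: 0, 1, 32, 19, 16, 45, 48, 7, 8, 25, 40, 51, 24, 13, 0, 15, 32, 33, 16, 3, 48, 21, 8, 39, 40, 9, 24, 27, 0, 29, 32, 47, 16, 17, 48, 35, 8, 53, 40, 23, 24, 41, 0, 43, 32, 5, 16, 31, 48, 49, 8, 11, 40, 37, 24, 55.
The distinct values are {0, 1, 3, 5, 7, 8, 9, 11, 13, 15, 16, 17, 19, 21, 23, 24, 25, 27, 29, 31, 32, 33, 35, 37, 39, 40, 41, 43, 45, 47, 48, 49, 51, 53, 55}; there are 35 of them.

35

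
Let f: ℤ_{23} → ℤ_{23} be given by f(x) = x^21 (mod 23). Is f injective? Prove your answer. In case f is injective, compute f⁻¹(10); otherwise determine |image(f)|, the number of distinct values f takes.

Since 23 is prime, the nonzero elements of ℤ_{23} form a cyclic group of order 22.
As gcd(21, 22) = 1, raising to the 21st power is a bijection on this group: if x_1^21 ≡ x_2^21 then (x_1x_2^{−1})^21 = 1, and the only element of order dividing gcd(21, 22) = 1 is 1, so x_1 = x_2.
With f(0) = 0 this makes f injective on all of ℤ_{23}, hence bijective (finite equal-size domain and codomain). In particular f is injective.
Since f is injective, we find the preimage of 10. The inverse of x ↦ x^21 on (ℤ_{23})^× is x ↦ x^21, because 21·21 = 441 = 20·22 + 1 ≡ 1 (mod 22) and x^{22} = 1 for x ≠ 0 (Fermat). So f⁻¹(10) = 10^21 mod 23.
Repeated squaring mod 23: 10^1 ≡ 10, 10^2 ≡ 10² = 100 ≡ 8, 10^4 ≡ 8² = 64 ≡ 18, 10^8 ≡ 18² = 324 ≡ 2, 10^16 ≡ 2² = 4. Since 21 = 16 + 4 + 1, 10^21 ≡ 4·18·10: 4·18 = 72 ≡ 3, then 3·10 = 30 ≡ 7. So 10^21 ≡ 7 (mod 23).
Hence f⁻¹(10) = 7.

7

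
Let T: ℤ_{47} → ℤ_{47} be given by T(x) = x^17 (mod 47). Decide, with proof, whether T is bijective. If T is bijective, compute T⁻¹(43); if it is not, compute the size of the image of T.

Since 47 is prime, the nonzero elements of ℤ_{47} form a cyclic group of order 46.
As gcd(17, 46) = 1, raising to the 17th power is a bijection on this group: if s^17 ≡ t^17 then (st^{−1})^17 = 1, and the only element of order dividing gcd(17, 46) = 1 is 1, so s = t.
With T(0) = 0 this makes T injective on all of ℤ_{47}, hence bijective (finite equal-size domain and codomain). In particular T is bijective.
Since T is bijective, we find the preimage of 43. The inverse of x ↦ x^17 on (ℤ_{47})^× is x ↦ x^19, because 17·19 = 323 = 7·46 + 1 ≡ 1 (mod 46) and x^{46} = 1 for x ≠ 0 (Fermat). So T⁻¹(43) = 43^19 mod 47.
Repeated squaring mod 47: 43^1 ≡ 43, 43^2 ≡ 43² = 1849 ≡ 16, 43^4 ≡ 16² = 256 ≡ 21, 43^8 ≡ 21² = 441 ≡ 18, 43^16 ≡ 18² = 324 ≡ 42. Since 19 = 16 + 2 + 1, 43^19 ≡ 42·16·43: 42·16 = 672 ≡ 14, then 14·43 = 602 ≡ 38. So 43^19 ≡ 38 (mod 47).
Hence T⁻¹(43) = 38.

38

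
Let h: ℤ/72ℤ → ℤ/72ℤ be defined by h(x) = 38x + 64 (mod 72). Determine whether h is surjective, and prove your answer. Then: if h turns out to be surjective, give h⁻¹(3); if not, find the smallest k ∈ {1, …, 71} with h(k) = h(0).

By definition, h is surjective if every y in the codomain equals h(x) for some x in the domain.
Since gcd(38, 72) = 2, we have 38x ≡ 0 (mod 2) for all x, so h(x) ≡ 0 (mod 2).
But 1 ≢ 0 (mod 2), so 1 ∈ ℤ/72ℤ has no preimage. So h is not surjective.
Since h is not surjective, we find the least positive k with h(k) = h(0): this means 38k ≡ 0 (mod 72), i.e. 72 ∣ 38k. Since gcd(38, 72) = 2, dividing through by 2 this holds exactly when 36 ∣ 19k, and as gcd(19, 36) = 1, exactly when 36 ∣ k.
The smallest positive such k is 36.

36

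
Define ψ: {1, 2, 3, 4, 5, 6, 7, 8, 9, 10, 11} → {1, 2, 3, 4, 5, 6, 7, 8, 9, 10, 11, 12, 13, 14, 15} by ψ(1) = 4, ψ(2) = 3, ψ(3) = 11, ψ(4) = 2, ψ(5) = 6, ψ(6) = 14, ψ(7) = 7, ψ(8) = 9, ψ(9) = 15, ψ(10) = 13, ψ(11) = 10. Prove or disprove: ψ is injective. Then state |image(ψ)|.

The values ψ(1), …, ψ(11) are 4, 3, 11, 2, 6, 14, 7, 9, 15, 13, 10 — all distinct.
So ψ(u) = ψ(v) only when u = v, and ψ is injective.
The image of ψ is {2, 3, 4, 6, 7, 9, 10, 11, 13, 14, 15}, which has 11 elements.

11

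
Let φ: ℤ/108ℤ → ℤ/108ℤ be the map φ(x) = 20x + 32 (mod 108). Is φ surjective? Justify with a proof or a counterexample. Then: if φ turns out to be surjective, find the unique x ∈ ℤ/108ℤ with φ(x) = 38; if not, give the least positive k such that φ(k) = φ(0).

27

Since gcd(20, 108) = 4, we have 20x ≡ 0 (mod 4) for all x, so φ(x) ≡ 0 (mod 4).
But 1 ≢ 0 (mod 4), so 1 ∈ ℤ/108ℤ has no preimage. Thus φ is not surjective.
Since φ is not surjective, we find the least positive k with φ(k) = φ(0): this means 20k ≡ 0 (mod 108), i.e. 108 ∣ 20k. Since gcd(20, 108) = 4, dividing through by 4 this holds exactly when 27 ∣ 5k, and as gcd(5, 27) = 1, exactly when 27 ∣ k.
The smallest positive such k is 27.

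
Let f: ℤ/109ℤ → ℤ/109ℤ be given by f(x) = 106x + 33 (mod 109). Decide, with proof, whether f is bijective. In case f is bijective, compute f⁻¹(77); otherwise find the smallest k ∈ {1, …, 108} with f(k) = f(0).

58

If f(x_1) = f(x_2), then 106x_1 ≡ 106x_2 (mod 109). Because gcd(106, 109) = 1, we may cancel 106 to get x_1 ≡ x_2 (mod 109).
We now compute 106⁻¹ mod 109 explicitly. Euclid's algorithm: 109 = 1·106 + 3, 106 = 35·3 + 1; back-substituting gives 1 = 36·106 − 35·109, so 106⁻¹ ≡ 36 (mod 109).
For any y ∈ ℤ/109ℤ, x = 36(y − 33) mod 109 satisfies f(x) = 106·36(y − 33) + 33 ≡ y (since 106·36 ≡ 1 mod 109). So every y has a preimage.
Thus f is bijective.
Since f is bijective, we find f⁻¹(77): we need 106x ≡ 77 − 33 ≡ 44 (mod 109). Using 106⁻¹ = 36: x ≡ 36·44 = 1584 = 14·109 + 58, so x = 58.
Check: f(58) = 106·58 + 33 = 6181 = 56·109 + 77 ≡ 77 (mod 109).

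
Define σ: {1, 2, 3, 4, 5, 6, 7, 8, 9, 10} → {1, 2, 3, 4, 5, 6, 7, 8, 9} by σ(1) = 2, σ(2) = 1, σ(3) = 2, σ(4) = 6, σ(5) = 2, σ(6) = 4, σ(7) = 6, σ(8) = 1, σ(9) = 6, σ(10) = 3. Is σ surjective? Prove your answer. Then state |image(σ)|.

5

No element maps to 5, so σ is not surjective.
The image of σ is {1, 2, 3, 4, 6}, which has 5 elements.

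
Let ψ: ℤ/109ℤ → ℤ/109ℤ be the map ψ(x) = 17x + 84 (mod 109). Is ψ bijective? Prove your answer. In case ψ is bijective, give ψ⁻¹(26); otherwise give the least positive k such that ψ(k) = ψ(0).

By definition, ψ is injective if ψ(x_1) = ψ(x_2) implies x_1 = x_2.
If ψ(x_1) = ψ(x_2), then 17x_1 ≡ 17x_2 (mod 109). Because gcd(17, 109) = 1, we may cancel 17 to get x_1 ≡ x_2 (mod 109).
We now compute 17⁻¹ mod 109 explicitly. Euclid's algorithm: 109 = 6·17 + 7, 17 = 2·7 + 3, 7 = 2·3 + 1; back-substituting gives 1 = 77·17 − 12·109, so 17⁻¹ ≡ 77 (mod 109).
Then y ↦ 77(y − 84) is a two-sided inverse to ψ, so every y ∈ ℤ/109ℤ has a preimage.
Therefore ψ is bijective.
Since ψ is bijective, we find ψ⁻¹(26): we need 17x ≡ 26 − 84 ≡ 51 (mod 109). Using 17⁻¹ = 77: x ≡ 77·51 = 3927 = 36·109 + 3, so x = 3.
Check: ψ(3) = 17·3 + 84 = 135 = 1·109 + 26 ≡ 26 (mod 109).

3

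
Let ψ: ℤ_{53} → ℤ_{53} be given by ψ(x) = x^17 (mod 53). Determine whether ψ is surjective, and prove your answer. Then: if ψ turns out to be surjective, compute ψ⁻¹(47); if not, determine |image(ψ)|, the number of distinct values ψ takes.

Since 53 is prime, the nonzero elements of ℤ_{53} form a cyclic group of order 52.
As gcd(17, 52) = 1, raising to the 17th power is a bijection on this group: if u^17 ≡ v^17 then (uv^{−1})^17 = 1, and the only element of order dividing gcd(17, 52) = 1 is 1, so u = v.
With ψ(0) = 0 this makes ψ injective on all of ℤ_{53}, hence bijective (finite equal-size domain and codomain). In particular ψ is surjective.
Since ψ is surjective, we find the preimage of 47. The inverse of x ↦ x^17 on (ℤ_{53})^× is x ↦ x^49, because 17·49 = 833 = 16·52 + 1 ≡ 1 (mod 52) and x^{52} = 1 for x ≠ 0 (Fermat). So ψ⁻¹(47) = 47^49 mod 53.
Repeated squaring mod 53: 47^1 ≡ 47, 47^2 ≡ 47² = 2209 ≡ 36, 47^4 ≡ 36² = 1296 ≡ 24, 47^8 ≡ 24² = 576 ≡ 46, 47^16 ≡ 46² = 2116 ≡ 49, 47^32 ≡ 49² = 2401 ≡ 16. Since 49 = 32 + 16 + 1, 47^49 ≡ 16·49·47: 16·49 = 784 ≡ 42, then 42·47 = 1974 ≡ 13. So 47^49 ≡ 13 (mod 53).
Hence ψ⁻¹(47) = 13.

13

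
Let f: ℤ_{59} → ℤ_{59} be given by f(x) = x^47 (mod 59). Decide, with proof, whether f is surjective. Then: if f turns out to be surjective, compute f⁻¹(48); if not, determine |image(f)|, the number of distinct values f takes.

Since 59 is prime, the nonzero elements of ℤ_{59} form a cyclic group of order 58.
As gcd(47, 58) = 1, raising to the 47th power is a bijection on this group: if s^47 ≡ t^47 then (st^{−1})^47 = 1, and the only element of order dividing gcd(47, 58) = 1 is 1, so s = t.
With f(0) = 0 this makes f injective on all of ℤ_{59}, hence bijective (finite equal-size domain and codomain). In particular f is surjective.
Since f is surjective, we find the preimage of 48. The inverse of x ↦ x^47 on (ℤ_{59})^× is x ↦ x^21, because 47·21 = 987 = 17·58 + 1 ≡ 1 (mod 58) and x^{58} = 1 for x ≠ 0 (Fermat). So f⁻¹(48) = 48^21 mod 59.
Repeated squaring mod 59: 48^1 ≡ 48, 48^2 ≡ 48² = 2304 ≡ 3, 48^4 ≡ 3² = 9, 48^8 ≡ 9² = 81 ≡ 22, 48^16 ≡ 22² = 484 ≡ 12. Since 21 = 16 + 4 + 1, 48^21 ≡ 12·9·48: 12·9 = 108 ≡ 49, then 49·48 = 2352 ≡ 51. So 48^21 ≡ 51 (mod 59).
Hence f⁻¹(48) = 51.

51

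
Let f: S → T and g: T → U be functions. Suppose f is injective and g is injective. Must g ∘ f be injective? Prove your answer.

injective

Suppose (g ∘ f)(x_1) = (g ∘ f)(x_2), i.e. g(f(x_1)) = g(f(x_2)).
Since g is injective, f(x_1) = f(x_2). Since f is injective, x_1 = x_2. Therefore g ∘ f is injective.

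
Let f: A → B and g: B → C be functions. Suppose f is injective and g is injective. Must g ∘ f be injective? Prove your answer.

Suppose (g ∘ f)(s) = (g ∘ f)(t), i.e. g(f(s)) = g(f(t)).
Since g is injective, f(s) = f(t). Since f is injective, s = t. Thus g ∘ f is injective.

injective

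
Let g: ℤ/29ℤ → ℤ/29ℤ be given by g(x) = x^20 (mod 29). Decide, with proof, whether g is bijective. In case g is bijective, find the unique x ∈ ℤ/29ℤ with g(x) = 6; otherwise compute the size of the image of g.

8

g(2): Repeated squaring mod 29: 2^1 ≡ 2, 2^2 ≡ 2² = 4, 2^4 ≡ 4² = 16, 2^8 ≡ 16² = 256 ≡ 24, 2^16 ≡ 24² = 576 ≡ 25. Since 20 = 16 + 4, 2^20 ≡ 25·16: 25·16 = 400 ≡ 23. So 2^20 ≡ 23 (mod 29).
g(5): Repeated squaring mod 29: 5^1 ≡ 5, 5^2 ≡ 5² = 25, 5^4 ≡ 25² = 625 ≡ 16, 5^8 ≡ 16² = 256 ≡ 24, 5^16 ≡ 24² = 576 ≡ 25. Since 20 = 16 + 4, 5^20 ≡ 25·16: 25·16 = 400 ≡ 23. So 5^20 ≡ 23 (mod 29).
So g(2) = g(5) = 23 while 2 ≠ 5, so g is not injective, hence not bijective.
Since g is not bijective, we determine |image(g)|. Computing x^20 mod 29 for each x (by repeated squaring, reducing mod 29 at every step), the values g(0), g(1), …, g(28) are: 0, 1, 23, 25, 7, 23, 24, 25, 16, 16, 7, 20, 1, 20, 24, 24, 20, 1, 20, 7, 16, 16, 25, 24, 23, 7, 25, 23, 1.
The distinct values are {0, 1, 7, 16, 20, 23, 24, 25}; there are 8 of them.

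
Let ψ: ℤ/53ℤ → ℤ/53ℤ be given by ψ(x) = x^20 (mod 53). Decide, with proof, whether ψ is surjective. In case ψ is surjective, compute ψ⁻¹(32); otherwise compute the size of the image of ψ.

ψ(2): Repeated squaring mod 53: 2^1 ≡ 2, 2^2 ≡ 2² = 4, 2^4 ≡ 4² = 16, 2^8 ≡ 16² = 256 ≡ 44, 2^16 ≡ 44² = 1936 ≡ 28. Since 20 = 16 + 4, 2^20 ≡ 28·16: 28·16 = 448 ≡ 24. So 2^20 ≡ 24 (mod 53).
ψ(7): Repeated squaring mod 53: 7^1 ≡ 7, 7^2 ≡ 7² = 49, 7^4 ≡ 49² = 2401 ≡ 16, 7^8 ≡ 16² = 256 ≡ 44, 7^16 ≡ 44² = 1936 ≡ 28. Since 20 = 16 + 4, 7^20 ≡ 28·16: 28·16 = 448 ≡ 24. So 7^20 ≡ 24 (mod 53).
So ψ(2) = ψ(7) = 24 while 2 ≠ 7, thus ψ is not injective.
A non-injective map from the 53-element set ℤ/53ℤ to itself takes at most 52 distinct values, so it cannot be surjective. So ψ is not surjective.
Since ψ is not surjective, we determine |image(ψ)|. Computing x^20 mod 53 for each x (by repeated squaring, reducing mod 53 at every step), the values ψ(0), ψ(1), …, ψ(52) are: 0, 1, 24, 49, 46, 16, 10, 24, 44, 16, 13, 28, 28, 15, 46, 42, 49, 47, 13, 15, 47, 10, 36, 1, 36, 44, 42, 42, 44, 36, 1, 36, 10, 47, 15, 13, 47, 49, 42, 46, 15, 28, 28, 13, 16, 44, 24, 10, 16, 46, 49, 24, 1.
The distinct values are {0, 1, 10, 13, 15, 16, 24, 28, 36, 42, 44, 46, 47, 49}; there are 14 of them.

14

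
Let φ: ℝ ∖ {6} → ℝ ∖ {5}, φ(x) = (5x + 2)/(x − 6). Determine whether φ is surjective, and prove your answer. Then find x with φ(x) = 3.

-10

For any y ≠ 5, solving y(x − 6) = 5x + 2 for x gives a well-defined x ≠ 6. So φ is surjective.
Solving φ(x) = 3: cross-multiplying gives 5x + 2 = 3(x − 6), which rearranges to 2x = −20, so x = −10.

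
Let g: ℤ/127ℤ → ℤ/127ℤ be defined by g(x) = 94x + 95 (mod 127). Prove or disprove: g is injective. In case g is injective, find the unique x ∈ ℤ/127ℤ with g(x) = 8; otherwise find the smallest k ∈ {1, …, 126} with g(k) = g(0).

If g(x_1) = g(x_2), then 94x_1 ≡ 94x_2 (mod 127). Because gcd(94, 127) = 1, we may cancel 94 to get x_1 ≡ x_2 (mod 127).
Hence g is injective.
We now compute 94⁻¹ mod 127 explicitly. Euclid's algorithm: 127 = 1·94 + 33, 94 = 2·33 + 28, 33 = 1·28 + 5, 28 = 5·5 + 3, 5 = 1·3 + 2, 3 = 1·2 + 1; back-substituting gives 1 = 50·94 − 37·127, so 94⁻¹ ≡ 50 (mod 127).
Since g is injective, we compute g⁻¹(8): solve 94x + 95 ≡ 8 (mod 127), i.e. 94x ≡ 40 (mod 127).
Multiplying by 94⁻¹ = 50 gives x ≡ 50·40 = 2000 = 15·127 + 95 ≡ 95 (mod 127).
Check: g(95) = 94·95 + 95 = 9025 = 71·127 + 8 ≡ 8 (mod 127).

95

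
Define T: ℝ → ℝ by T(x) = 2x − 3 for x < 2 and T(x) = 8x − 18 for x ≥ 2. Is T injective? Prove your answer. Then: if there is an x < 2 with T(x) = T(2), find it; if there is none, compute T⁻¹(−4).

1/2

Both pieces are strictly increasing (slopes 2 and 8), so each is injective on its own interval.
The left piece maps (−∞, 2) onto (−∞, 1); the right piece maps [2, ∞) onto [−2, ∞).
These images overlap. In particular T(2) = −2 (right piece), and solving 2x − 3 = −2 on the left piece gives x = 1/2 < 2.
So T(1/2) = T(2) with 1/2 ≠ 2, and T is not injective. This x = 1/2 is the requested value below 2.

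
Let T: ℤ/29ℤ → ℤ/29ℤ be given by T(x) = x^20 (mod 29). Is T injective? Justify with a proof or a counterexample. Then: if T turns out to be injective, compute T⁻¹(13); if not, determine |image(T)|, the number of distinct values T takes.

8

T(2): Repeated squaring mod 29: 2^1 ≡ 2, 2^2 ≡ 2² = 4, 2^4 ≡ 4² = 16, 2^8 ≡ 16² = 256 ≡ 24, 2^16 ≡ 24² = 576 ≡ 25. Since 20 = 16 + 4, 2^20 ≡ 25·16: 25·16 = 400 ≡ 23. So 2^20 ≡ 23 (mod 29).
T(5): Repeated squaring mod 29: 5^1 ≡ 5, 5^2 ≡ 5² = 25, 5^4 ≡ 25² = 625 ≡ 16, 5^8 ≡ 16² = 256 ≡ 24, 5^16 ≡ 24² = 576 ≡ 25. Since 20 = 16 + 4, 5^20 ≡ 25·16: 25·16 = 400 ≡ 23. So 5^20 ≡ 23 (mod 29).
So T(2) = T(5) = 23 while 2 ≠ 5, hence T is not injective.
Since T is not injective, we determine |image(T)|. Computing x^20 mod 29 for each x (by repeated squaring, reducing mod 29 at every step), the values T(0), T(1), …, T(28) are: 0, 1, 23, 25, 7, 23, 24, 25, 16, 16, 7, 20, 1, 20, 24, 24, 20, 1, 20, 7, 16, 16, 25, 24, 23, 7, 25, 23, 1.
The distinct values are {0, 1, 7, 16, 20, 23, 24, 25}; there are 8 of them.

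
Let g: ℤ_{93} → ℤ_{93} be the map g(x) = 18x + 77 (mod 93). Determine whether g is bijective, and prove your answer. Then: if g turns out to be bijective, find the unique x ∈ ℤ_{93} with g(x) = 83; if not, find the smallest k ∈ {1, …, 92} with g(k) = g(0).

31

By definition, g is injective if g(s) = g(t) implies s = t.
We have gcd(18, 93) = 3 > 1. Taking s = 0 and t = 31: g(0) = 77 and g(31) = 18·31 + 77 = 635 ≡ 77 (mod 93).
So g(0) = g(31) while 0 ≠ 31, thus g is not injective, hence not bijective.
Since g is not bijective, we find the least positive k with g(k) = g(0): this means 18k ≡ 0 (mod 93), i.e. 93 ∣ 18k. Since gcd(18, 93) = 3, dividing through by 3 this holds exactly when 31 ∣ 6k, and as gcd(6, 31) = 1, exactly when 31 ∣ k.
The smallest positive such k is 31.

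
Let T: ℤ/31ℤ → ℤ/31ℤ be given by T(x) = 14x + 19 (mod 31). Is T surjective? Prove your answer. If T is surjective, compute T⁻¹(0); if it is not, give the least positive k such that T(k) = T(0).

Since gcd(14, 31) = 1, 14 is invertible modulo 31. Euclid's algorithm: 31 = 2·14 + 3, 14 = 4·3 + 2, 3 = 1·2 + 1; back-substituting gives 1 = 20·14 − 9·31, so 14⁻¹ ≡ 20 (mod 31).
For any y ∈ ℤ/31ℤ, x = 20(y − 19) mod 31 satisfies T(x) = 14·20(y − 19) + 19 ≡ y (since 14·20 ≡ 1 mod 31). So every y has a preimage.
Thus T is surjective.
Since T is surjective, we compute T⁻¹(0): solve 14x + 19 ≡ 0 (mod 31), i.e. 14x ≡ 12 (mod 31).
Multiplying by 14⁻¹ = 20 gives x ≡ 20·12 = 240 = 7·31 + 23 ≡ 23 (mod 31).
Check: T(23) = 14·23 + 19 = 341 = 11·31 + 0 ≡ 0 (mod 31).

23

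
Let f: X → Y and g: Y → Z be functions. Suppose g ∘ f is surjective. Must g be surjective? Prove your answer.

surjective

Let c ∈ Z. Since g ∘ f is surjective, some a ∈ X has g(f(a)) = c. Then b = f(a) ∈ Y satisfies g(b) = c. So g is surjective.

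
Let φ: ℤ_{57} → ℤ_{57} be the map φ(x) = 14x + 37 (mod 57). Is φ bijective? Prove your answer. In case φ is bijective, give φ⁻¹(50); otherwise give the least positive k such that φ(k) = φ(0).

If φ(a) = φ(b), then 14a ≡ 14b (mod 57). Because gcd(14, 57) = 1, we may cancel 14 to get a ≡ b (mod 57).
We now compute 14⁻¹ mod 57 explicitly. Euclid's algorithm: 57 = 4·14 + 1; back-substituting gives 1 = 53·14 − 13·57, so 14⁻¹ ≡ 53 (mod 57).
For any y ∈ ℤ_{57}, x = 53(y − 37) mod 57 satisfies φ(x) = 14·53(y − 37) + 37 ≡ y (since 14·53 ≡ 1 mod 57). So every y has a preimage.
Thus φ is bijective.
Since φ is bijective, we find φ⁻¹(50): we need 14x ≡ 50 − 37 ≡ 13 (mod 57). Using 14⁻¹ = 53: x ≡ 53·13 = 689 = 12·57 + 5, so x = 5.
Check: φ(5) = 14·5 + 37 = 107 = 1·57 + 50 ≡ 50 (mod 57).

5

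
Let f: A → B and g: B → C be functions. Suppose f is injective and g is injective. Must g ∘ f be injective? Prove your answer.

Suppose (g ∘ f)(x_1) = (g ∘ f)(x_2), i.e. g(f(x_1)) = g(f(x_2)).
Since g is injective, f(x_1) = f(x_2). Since f is injective, x_1 = x_2. Thus g ∘ f is injective.

injective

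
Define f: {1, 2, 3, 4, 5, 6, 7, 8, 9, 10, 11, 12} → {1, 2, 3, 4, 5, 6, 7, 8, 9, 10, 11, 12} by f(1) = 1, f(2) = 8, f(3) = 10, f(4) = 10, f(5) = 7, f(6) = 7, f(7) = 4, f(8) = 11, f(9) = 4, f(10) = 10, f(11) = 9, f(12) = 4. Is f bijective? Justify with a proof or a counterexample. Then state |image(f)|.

f(3) = 10 = f(4) with 3 ≠ 4, so f is not injective, hence not bijective.
The image of f is {1, 4, 7, 8, 9, 10, 11}, which has 7 elements.

7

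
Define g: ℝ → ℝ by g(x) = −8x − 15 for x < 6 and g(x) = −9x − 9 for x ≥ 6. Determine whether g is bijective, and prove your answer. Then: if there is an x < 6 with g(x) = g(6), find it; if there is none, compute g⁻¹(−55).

Both pieces are strictly decreasing (slopes −8 and −9), so each is injective on its own interval.
The left piece maps (−∞, 6) onto (−63, ∞); the right piece maps [6, ∞) onto (−∞, −63].
Since −63 = −63, the images partition ℝ: g is injective and surjective, hence bijective.
Because the two images are disjoint, no x < 6 has g(x) = g(6), so we compute g⁻¹(−55): −55 lies in (−63, ∞), so solve −8x − 15 = −55: x = (−55 + 15)/(−8) = 5.

5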